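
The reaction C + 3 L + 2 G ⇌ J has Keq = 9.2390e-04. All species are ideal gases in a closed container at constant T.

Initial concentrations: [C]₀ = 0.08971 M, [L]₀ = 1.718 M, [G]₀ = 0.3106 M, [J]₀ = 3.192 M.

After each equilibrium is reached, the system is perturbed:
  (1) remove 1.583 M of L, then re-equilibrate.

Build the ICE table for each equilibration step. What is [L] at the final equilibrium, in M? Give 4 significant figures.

Q₀ = 72.74 vs Keq = 9.2390e-04 ⇒ Q>K, reverse
Step 1:
                  C         L         G         J
  init      0.08971     1.718    0.3106     3.192
  Δ           1.295     3.886     2.591    -1.295
  eq          1.385     5.604     2.902     1.897
  solve Keq expr → x = -1.295; check Q = 9.2390e-04
Then remove 1.583 M of L.
Step 2:
                  C         L         G         J
  init        1.385     4.021     2.902     1.897
  Δ           0.217    0.6509    0.4339    -0.217
  eq          1.602     4.672     3.335      1.68
  solve Keq expr → x = -0.217; check Q = 9.2390e-04

[L]_eq = 4.672 M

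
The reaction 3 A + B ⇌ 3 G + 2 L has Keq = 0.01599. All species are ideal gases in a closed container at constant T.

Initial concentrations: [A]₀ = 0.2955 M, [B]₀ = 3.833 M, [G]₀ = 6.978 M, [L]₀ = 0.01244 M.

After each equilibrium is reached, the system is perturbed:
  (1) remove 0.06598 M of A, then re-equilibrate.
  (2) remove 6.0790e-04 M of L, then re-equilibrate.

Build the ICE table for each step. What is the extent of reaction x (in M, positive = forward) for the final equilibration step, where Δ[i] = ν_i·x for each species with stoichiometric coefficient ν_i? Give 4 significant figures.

x = 2.9926e-04 M

Q₀ = 0.5316 vs Keq = 0.01599 ⇒ Q>K, reverse
Step 1:
                   A          B          G          L
  I           0.2955      3.833      6.978    0.01244
  C          0.01516   0.005053   -0.01516   -0.01011
  E           0.3107      3.838      6.963   0.002335
  solve Keq expr → x = -0.005053; check Q = 0.01599
Then remove 0.06598 M of A.
Step 2:
                   A          B          G          L
  I           0.2447      3.838      6.963   0.002335
  C         0.001038 3.4596e-04  -0.001038 -6.9193e-04
  E           0.2457      3.838      6.962   0.001643
  solve Keq expr → x = -3.4596e-04; check Q = 0.01599
Then remove 6.0790e-04 M of L.
Step 3:
                   A          B          G          L
  I           0.2457      3.838      6.962   0.001035
  C       -8.9779e-04 -2.9926e-04 8.9779e-04 5.9853e-04
  E           0.2448      3.838      6.963   0.001633
  solve Keq expr → x = 2.9926e-04; check Q = 0.01599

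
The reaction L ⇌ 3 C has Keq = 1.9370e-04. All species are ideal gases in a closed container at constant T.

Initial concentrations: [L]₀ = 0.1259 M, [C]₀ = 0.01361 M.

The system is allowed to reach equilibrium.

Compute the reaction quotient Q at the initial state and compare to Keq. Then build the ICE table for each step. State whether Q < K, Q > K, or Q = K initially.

Q₀ = 2.0024e-05 vs Keq = 1.9370e-04 ⇒ Q<K, forward
Step 1:
                  L         C
  init       0.1259   0.01361
  Δ          -0.005     0.015
  eq         0.1209   0.02861
  solve Keq expr → x = 0.005; check Q = 1.9370e-04

Q₀ = 2.0024e-05; Q < K (proceeds forward)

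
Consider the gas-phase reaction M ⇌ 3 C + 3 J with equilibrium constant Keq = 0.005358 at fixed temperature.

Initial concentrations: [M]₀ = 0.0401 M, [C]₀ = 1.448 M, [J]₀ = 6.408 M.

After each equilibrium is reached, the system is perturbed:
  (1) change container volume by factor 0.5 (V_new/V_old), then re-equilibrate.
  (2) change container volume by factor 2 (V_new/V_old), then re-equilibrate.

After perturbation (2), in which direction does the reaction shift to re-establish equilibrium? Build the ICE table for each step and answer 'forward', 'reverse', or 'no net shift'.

Q₀ = 1.9922e+04 vs Keq = 0.005358 ⇒ Q>K, reverse
Step 1:
                    M           C           J
  init         0.0401       1.448       6.408
  Δ            0.4733       -1.42       -1.42
  eq           0.5134     0.02809       4.988
  solve Keq expr → x = -0.4733; check Q = 0.005358
Then change container volume by factor 0.5 (V_new/V_old).
Step 2:
                    M           C           J
  init          1.027     0.05618       9.976
  Δ           0.01278    -0.03834    -0.03834
  eq             1.04     0.01784       9.938
  solve Keq expr → x = -0.01278; check Q = 0.005358
Then change container volume by factor 2 (V_new/V_old).
Step 3:
                    M           C           J
  init         0.5198    0.008919       4.969
  Δ          -0.00639     0.01917     0.01917
  eq           0.5134     0.02809       4.988
  solve Keq expr → x = 0.00639; check Q = 0.005358

Direction: forward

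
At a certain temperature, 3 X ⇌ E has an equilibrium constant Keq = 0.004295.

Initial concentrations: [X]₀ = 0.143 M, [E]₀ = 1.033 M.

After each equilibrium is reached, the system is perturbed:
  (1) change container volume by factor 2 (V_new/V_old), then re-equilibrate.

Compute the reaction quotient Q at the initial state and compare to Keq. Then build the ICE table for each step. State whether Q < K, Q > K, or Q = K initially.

Q₀ = 353.3 vs Keq = 0.004295 ⇒ Q>K, reverse
Step 1:
                  X         E
  I           0.143     1.033
  C           2.778    -0.926
  E           2.921     0.107
  solve Keq expr → x = -0.926; check Q = 0.004295
Then change container volume by factor 2 (V_new/V_old).
Step 2:
                  X         E
  I            1.46   0.05352
  C          0.1106  -0.03686
  E           1.571   0.01665
  solve Keq expr → x = -0.03686; check Q = 0.004295

Q₀ = 353.3; Q > K (proceeds reverse)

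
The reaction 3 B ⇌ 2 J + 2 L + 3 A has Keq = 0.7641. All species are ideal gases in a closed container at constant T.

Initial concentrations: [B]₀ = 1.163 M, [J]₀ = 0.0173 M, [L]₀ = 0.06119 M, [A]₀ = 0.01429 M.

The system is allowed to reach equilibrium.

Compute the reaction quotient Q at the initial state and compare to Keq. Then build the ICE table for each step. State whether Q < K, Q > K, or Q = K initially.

Q₀ = 2.0788e-12; Q < K (proceeds forward)

Q₀ = 2.0788e-12 vs Keq = 0.7641 ⇒ Q<K, forward
Step 1:
                   B          J          L          A
  I            1.163     0.0173    0.06119    0.01429
  C          -0.7721     0.5147     0.5147     0.7721
  E           0.3909      0.532     0.5759     0.7864
  solve Keq expr → x = 0.2574; check Q = 0.7641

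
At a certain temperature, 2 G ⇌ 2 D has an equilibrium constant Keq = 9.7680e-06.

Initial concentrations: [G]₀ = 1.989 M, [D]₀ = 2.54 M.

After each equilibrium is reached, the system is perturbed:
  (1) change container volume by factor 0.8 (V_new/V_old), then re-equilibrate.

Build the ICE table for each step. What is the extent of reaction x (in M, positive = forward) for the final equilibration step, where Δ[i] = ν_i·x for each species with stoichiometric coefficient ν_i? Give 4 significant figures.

x = 0 M

Q₀ = 1.631 vs Keq = 9.7680e-06 ⇒ Q>K, reverse
Step 1:
                  G         D
  I           1.989      2.54
  C           2.526    -2.526
  E           4.515   0.01411
  solve Keq expr → x = -1.263; check Q = 9.7680e-06
Then change container volume by factor 0.8 (V_new/V_old).
Step 2:
                  G         D
  I           5.644   0.01764
  C               0         0
  E           5.644   0.01764
  solve Keq expr → x = 0; check Q = 9.7680e-06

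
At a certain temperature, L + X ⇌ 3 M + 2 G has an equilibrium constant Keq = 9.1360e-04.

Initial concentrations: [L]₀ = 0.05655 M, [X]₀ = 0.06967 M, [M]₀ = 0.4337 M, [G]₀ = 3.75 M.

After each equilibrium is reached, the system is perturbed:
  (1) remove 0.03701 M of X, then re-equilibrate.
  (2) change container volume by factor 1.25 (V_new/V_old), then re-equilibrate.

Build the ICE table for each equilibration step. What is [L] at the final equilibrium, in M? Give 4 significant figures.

[L]_eq = 0.1563 M

Q₀ = 291.2 vs Keq = 9.1360e-04 ⇒ Q>K, reverse
Step 1:
                    L           X           M           G
  Initial     0.05655     0.06967      0.4337        3.75
  Change       0.1397      0.1397     -0.4191     -0.2794
  Equil        0.1962      0.2094     0.01461       3.471
  solve Keq expr → x = -0.1397; check Q = 9.1360e-04
Then remove 0.03701 M of X.
Step 2:
                    L           X           M           G
  Initial      0.1962      0.1724     0.01461       3.471
  Change   3.0018e-04  3.0018e-04 -9.0055e-04 -6.0036e-04
  Equil        0.1965      0.1727     0.01371        3.47
  solve Keq expr → x = -3.0018e-04; check Q = 9.1360e-04
Then change container volume by factor 1.25 (V_new/V_old).
Step 3:
                    L           X           M           G
  Initial      0.1572      0.1381     0.01096       2.776
  Change  -8.9328e-04 -8.9328e-04     0.00268    0.001787
  Equil        0.1563      0.1372     0.01364       2.778
  solve Keq expr → x = 8.9328e-04; check Q = 9.1360e-04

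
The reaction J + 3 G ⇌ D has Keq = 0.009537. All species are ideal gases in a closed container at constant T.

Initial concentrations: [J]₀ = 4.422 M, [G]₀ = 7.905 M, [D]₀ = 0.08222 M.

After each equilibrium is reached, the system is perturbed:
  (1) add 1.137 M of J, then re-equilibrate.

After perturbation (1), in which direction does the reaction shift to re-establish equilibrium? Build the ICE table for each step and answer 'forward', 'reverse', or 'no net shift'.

Q₀ = 3.7640e-05 vs Keq = 0.009537 ⇒ Q<K, forward
Step 1:
                    J           G           D
  init          4.422       7.905     0.08222
  Δ            -1.397       -4.19       1.397
  eq            3.025       3.715       1.479
  solve Keq expr → x = 1.397; check Q = 0.009537
Then add 1.137 M of J.
Step 2:
                    J           G           D
  init          4.162       3.715       1.479
  Δ          -0.09336     -0.2801     0.09336
  eq            4.069       3.435       1.572
  solve Keq expr → x = 0.09336; check Q = 0.009537

Direction: forward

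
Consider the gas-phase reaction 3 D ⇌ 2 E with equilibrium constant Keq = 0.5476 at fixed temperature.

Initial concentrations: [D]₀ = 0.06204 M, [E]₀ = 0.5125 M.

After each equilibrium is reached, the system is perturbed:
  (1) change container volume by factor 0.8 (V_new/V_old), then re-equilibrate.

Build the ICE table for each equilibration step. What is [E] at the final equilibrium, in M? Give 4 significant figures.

[E]_eq = 0.315 M

Q₀ = 1100 vs Keq = 0.5476 ⇒ Q>K, reverse
Step 1:
                  D         E
  init      0.06204    0.5125
  Δ          0.4094   -0.2729
  eq         0.4715    0.2396
  solve Keq expr → x = -0.1365; check Q = 0.5476
Then change container volume by factor 0.8 (V_new/V_old).
Step 2:
                  D         E
  init       0.5893    0.2994
  Δ         -0.0234    0.0156
  eq         0.5659     0.315
  solve Keq expr → x = 0.007801; check Q = 0.5476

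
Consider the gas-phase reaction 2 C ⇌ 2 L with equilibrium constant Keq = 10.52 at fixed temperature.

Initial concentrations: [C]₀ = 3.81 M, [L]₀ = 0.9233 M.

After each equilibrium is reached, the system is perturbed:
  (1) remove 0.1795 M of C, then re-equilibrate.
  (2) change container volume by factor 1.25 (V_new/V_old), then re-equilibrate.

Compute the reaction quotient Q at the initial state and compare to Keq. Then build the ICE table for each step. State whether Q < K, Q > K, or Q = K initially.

Q₀ = 0.05873 vs Keq = 10.52 ⇒ Q<K, forward
Step 1:
                    C           L
  init           3.81      0.9233
  Δ            -2.695       2.695
  eq            1.115       3.618
  solve Keq expr → x = 1.347; check Q = 10.52
Then remove 0.1795 M of C.
Step 2:
                    C           L
  init         0.9359       3.618
  Δ            0.1372     -0.1372
  eq            1.073       3.481
  solve Keq expr → x = -0.0686; check Q = 10.52
Then change container volume by factor 1.25 (V_new/V_old).
Step 3:
                    C           L
  init         0.8585       2.785
  Δ                 0           0
  eq           0.8585       2.785
  solve Keq expr → x = 0; check Q = 10.52

Q₀ = 0.05873; Q < K (proceeds forward)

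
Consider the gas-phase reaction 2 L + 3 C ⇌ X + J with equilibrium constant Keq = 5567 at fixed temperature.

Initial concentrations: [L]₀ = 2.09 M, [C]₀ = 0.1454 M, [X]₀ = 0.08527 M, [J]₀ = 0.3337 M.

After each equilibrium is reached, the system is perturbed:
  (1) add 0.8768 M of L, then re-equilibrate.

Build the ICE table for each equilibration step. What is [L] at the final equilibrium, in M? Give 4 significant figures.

[L]_eq = 2.877 M

Q₀ = 2.119 vs Keq = 5567 ⇒ Q<K, forward
Step 1:
                  L         C         X         J
  init         2.09    0.1454   0.08527    0.3337
  Δ        -0.08827   -0.1324   0.04414   0.04414
  eq          2.002   0.01299    0.1294    0.3778
  solve Keq expr → x = 0.04414; check Q = 5567
Then add 0.8768 M of L.
Step 2:
                  L         C         X         J
  init        2.879   0.01299    0.1294    0.3778
  Δ       -0.001838 -0.002757 9.1908e-04 9.1908e-04
  eq          2.877   0.01023    0.1303    0.3788
  solve Keq expr → x = 9.1908e-04; check Q = 5567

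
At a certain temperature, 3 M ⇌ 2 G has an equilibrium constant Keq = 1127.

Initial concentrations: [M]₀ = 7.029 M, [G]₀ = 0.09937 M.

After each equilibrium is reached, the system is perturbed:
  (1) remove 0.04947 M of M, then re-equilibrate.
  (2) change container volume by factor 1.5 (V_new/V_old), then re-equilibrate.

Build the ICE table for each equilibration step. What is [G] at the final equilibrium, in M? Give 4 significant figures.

Q₀ = 2.8433e-05 vs Keq = 1127 ⇒ Q<K, forward
Step 1:
                    M           G
  Initial       7.029     0.09937
  Change       -6.763       4.509
  Equil        0.2661       4.608
  solve Keq expr → x = 2.254; check Q = 1127
Then remove 0.04947 M of M.
Step 2:
                    M           G
  Initial      0.2166       4.608
  Change      0.04823    -0.03215
  Equil        0.2649       4.576
  solve Keq expr → x = -0.01608; check Q = 1127
Then change container volume by factor 1.5 (V_new/V_old).
Step 3:
                    M           G
  Initial      0.1766       3.051
  Change      0.02482    -0.01655
  Equil        0.2014       3.034
  solve Keq expr → x = -0.008273; check Q = 1127

[G]_eq = 3.034 M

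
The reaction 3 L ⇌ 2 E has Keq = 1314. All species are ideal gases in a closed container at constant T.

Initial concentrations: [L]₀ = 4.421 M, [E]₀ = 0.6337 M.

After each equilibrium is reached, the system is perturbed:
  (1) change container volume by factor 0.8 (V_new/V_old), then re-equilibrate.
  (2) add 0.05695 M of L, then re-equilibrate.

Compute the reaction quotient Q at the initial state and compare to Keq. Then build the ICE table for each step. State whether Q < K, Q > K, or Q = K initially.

Q₀ = 0.004647; Q < K (proceeds forward)

Q₀ = 0.004647 vs Keq = 1314 ⇒ Q<K, forward
Step 1:
                   L          E
  Initial      4.421     0.6337
  Change      -4.213      2.809
  Equil       0.2081      3.442
  solve Keq expr → x = 1.404; check Q = 1314
Then change container volume by factor 0.8 (V_new/V_old).
Step 2:
                   L          E
  Initial     0.2602      4.303
  Change     -0.0182    0.01213
  Equil        0.242      4.315
  solve Keq expr → x = 0.006066; check Q = 1314
Then add 0.05695 M of L.
Step 3:
                   L          E
  Initial     0.2989      4.315
  Change    -0.05557    0.03704
  Equil       0.2434      4.352
  solve Keq expr → x = 0.01852; check Q = 1314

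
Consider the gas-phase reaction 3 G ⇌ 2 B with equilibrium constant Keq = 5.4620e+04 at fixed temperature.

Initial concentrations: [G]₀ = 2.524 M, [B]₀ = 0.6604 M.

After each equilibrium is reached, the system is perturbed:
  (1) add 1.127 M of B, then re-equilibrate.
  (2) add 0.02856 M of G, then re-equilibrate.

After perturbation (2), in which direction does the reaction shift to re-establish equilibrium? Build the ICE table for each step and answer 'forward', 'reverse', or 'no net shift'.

Q₀ = 0.02712 vs Keq = 5.4620e+04 ⇒ Q<K, forward
Step 1:
                  G         B
  init        2.524    0.6604
  Δ          -2.478     1.652
  eq        0.04609     2.312
  solve Keq expr → x = 0.826; check Q = 5.4620e+04
Then add 1.127 M of B.
Step 2:
                  G         B
  init      0.04609     3.439
  Δ         0.01386 -0.009238
  eq        0.05995      3.43
  solve Keq expr → x = -0.004619; check Q = 5.4620e+04
Then add 0.02856 M of G.
Step 3:
                  G         B
  init      0.08851      3.43
  Δ        -0.02834   0.01889
  eq        0.06017     3.449
  solve Keq expr → x = 0.009447; check Q = 5.4620e+04

Direction: forward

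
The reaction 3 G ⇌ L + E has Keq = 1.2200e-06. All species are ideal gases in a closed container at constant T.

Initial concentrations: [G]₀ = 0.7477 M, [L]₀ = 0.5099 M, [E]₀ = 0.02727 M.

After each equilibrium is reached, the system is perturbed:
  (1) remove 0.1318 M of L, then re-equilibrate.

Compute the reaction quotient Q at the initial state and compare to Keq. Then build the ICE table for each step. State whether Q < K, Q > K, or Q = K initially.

Q₀ = 0.03327; Q > K (proceeds reverse)

Q₀ = 0.03327 vs Keq = 1.2200e-06 ⇒ Q>K, reverse
Step 1:
                   G          L          E
  Initial     0.7477     0.5099    0.02727
  Change     0.08181   -0.02727   -0.02727
  Equil       0.8295     0.4826 1.4428e-06
  solve Keq expr → x = -0.02727; check Q = 1.2200e-06
Then remove 0.1318 M of L.
Step 2:
                   G          L          E
  Initial     0.8295     0.3508 1.4428e-06
  Change  -1.6260e-06 5.4201e-07 5.4201e-07
  Equil       0.8295     0.3508 1.9848e-06
  solve Keq expr → x = 5.4201e-07; check Q = 1.2200e-06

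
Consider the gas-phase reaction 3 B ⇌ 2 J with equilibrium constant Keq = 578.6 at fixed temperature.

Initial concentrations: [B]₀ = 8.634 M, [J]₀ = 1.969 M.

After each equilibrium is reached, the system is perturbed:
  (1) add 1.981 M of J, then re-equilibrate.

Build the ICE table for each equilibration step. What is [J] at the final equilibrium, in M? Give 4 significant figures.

[J]_eq = 9.351 M

Q₀ = 0.006024 vs Keq = 578.6 ⇒ Q<K, forward
Step 1:
                  B         J
  I           8.634     1.969
  C          -8.177     5.452
  E          0.4566     7.421
  solve Keq expr → x = 2.726; check Q = 578.6
Then add 1.981 M of J.
Step 2:
                  B         J
  I          0.4566     9.402
  C         0.07609  -0.05073
  E          0.5327     9.351
  solve Keq expr → x = -0.02536; check Q = 578.6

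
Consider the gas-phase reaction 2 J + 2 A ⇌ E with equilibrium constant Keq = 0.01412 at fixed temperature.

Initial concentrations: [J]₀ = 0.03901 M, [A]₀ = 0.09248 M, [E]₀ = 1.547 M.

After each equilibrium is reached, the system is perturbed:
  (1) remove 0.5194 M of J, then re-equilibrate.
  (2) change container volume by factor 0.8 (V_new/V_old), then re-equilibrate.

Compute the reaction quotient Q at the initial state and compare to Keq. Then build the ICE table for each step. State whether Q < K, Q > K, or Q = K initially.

Q₀ = 1.1886e+05; Q > K (proceeds reverse)

Q₀ = 1.1886e+05 vs Keq = 0.01412 ⇒ Q>K, reverse
Step 1:
                  J         A         E
  I         0.03901   0.09248     1.547
  C           2.263     2.263    -1.132
  E           2.302     2.356    0.4154
  solve Keq expr → x = -1.132; check Q = 0.01412
Then remove 0.5194 M of J.
Step 2:
                  J         A         E
  I           1.783     2.356    0.4154
  C          0.1582    0.1582  -0.07911
  E           1.941     2.514    0.3362
  solve Keq expr → x = -0.07911; check Q = 0.01412
Then change container volume by factor 0.8 (V_new/V_old).
Step 3:
                  J         A         E
  I           2.426     3.142    0.4203
  C         -0.2602   -0.2602    0.1301
  E           2.166     2.882    0.5504
  solve Keq expr → x = 0.1301; check Q = 0.01412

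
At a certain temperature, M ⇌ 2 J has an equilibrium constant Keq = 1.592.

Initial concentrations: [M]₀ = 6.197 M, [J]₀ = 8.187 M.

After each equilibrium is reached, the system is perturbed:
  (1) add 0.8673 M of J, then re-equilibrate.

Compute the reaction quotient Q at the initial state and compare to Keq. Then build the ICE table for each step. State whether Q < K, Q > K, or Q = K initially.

Q₀ = 10.82; Q > K (proceeds reverse)

Q₀ = 10.82 vs Keq = 1.592 ⇒ Q>K, reverse
Step 1:
                   M          J
  init         6.197      8.187
  Δ            2.259     -4.518
  eq           8.456      3.669
  solve Keq expr → x = -2.259; check Q = 1.592
Then add 0.8673 M of J.
Step 2:
                   M          J
  init         8.456      4.536
  Δ           0.3916    -0.7833
  eq           8.848      3.753
  solve Keq expr → x = -0.3916; check Q = 1.592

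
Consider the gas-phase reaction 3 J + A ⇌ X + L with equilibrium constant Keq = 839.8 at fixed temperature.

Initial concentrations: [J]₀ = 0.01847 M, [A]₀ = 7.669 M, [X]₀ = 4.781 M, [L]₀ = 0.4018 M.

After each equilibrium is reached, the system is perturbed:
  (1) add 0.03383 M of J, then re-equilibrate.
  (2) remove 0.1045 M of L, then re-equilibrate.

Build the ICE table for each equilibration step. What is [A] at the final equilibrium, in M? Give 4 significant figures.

[A]_eq = 7.672 M

Q₀ = 3.9755e+04 vs Keq = 839.8 ⇒ Q>K, reverse
Step 1:
                  J         A         X         L
  I         0.01847     7.669     4.781    0.4018
  C         0.04734   0.01578  -0.01578  -0.01578
  E         0.06581     7.685     4.765     0.386
  solve Keq expr → x = -0.01578; check Q = 839.8
Then add 0.03383 M of J.
Step 2:
                  J         A         X         L
  I         0.09964     7.685     4.765     0.386
  C        -0.03313  -0.01104   0.01104   0.01104
  E         0.06652     7.674     4.776    0.3971
  solve Keq expr → x = 0.01104; check Q = 839.8
Then remove 0.1045 M of L.
Step 3:
                  J         A         X         L
  I         0.06652     7.674     4.776    0.2926
  C       -0.006281 -0.002094  0.002094  0.002094
  E         0.06023     7.672     4.778    0.2947
  solve Keq expr → x = 0.002094; check Q = 839.8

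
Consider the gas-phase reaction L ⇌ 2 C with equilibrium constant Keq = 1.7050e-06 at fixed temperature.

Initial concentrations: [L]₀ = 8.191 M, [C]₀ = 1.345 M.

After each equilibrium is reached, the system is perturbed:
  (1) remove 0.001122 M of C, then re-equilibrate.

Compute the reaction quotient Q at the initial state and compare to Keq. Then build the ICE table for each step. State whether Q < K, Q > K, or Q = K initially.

Q₀ = 0.2209 vs Keq = 1.7050e-06 ⇒ Q>K, reverse
Step 1:
                    L           C
  Initial       8.191       1.345
  Change       0.6706      -1.341
  Equil         8.862    0.003887
  solve Keq expr → x = -0.6706; check Q = 1.7050e-06
Then remove 0.001122 M of C.
Step 2:
                    L           C
  Initial       8.862    0.002765
  Change  -5.6094e-04    0.001122
  Equil         8.861    0.003887
  solve Keq expr → x = 5.6094e-04; check Q = 1.7050e-06

Q₀ = 0.2209; Q > K (proceeds reverse)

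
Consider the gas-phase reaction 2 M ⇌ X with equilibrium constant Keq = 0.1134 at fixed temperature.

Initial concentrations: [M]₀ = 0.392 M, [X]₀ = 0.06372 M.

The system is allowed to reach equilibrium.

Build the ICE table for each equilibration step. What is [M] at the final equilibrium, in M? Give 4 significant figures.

Q₀ = 0.4147 vs Keq = 0.1134 ⇒ Q>K, reverse
Step 1:
                    M           X
  I             0.392     0.06372
  C           0.07746    -0.03873
  E            0.4695     0.02499
  solve Keq expr → x = -0.03873; check Q = 0.1134

[M]_eq = 0.4695 M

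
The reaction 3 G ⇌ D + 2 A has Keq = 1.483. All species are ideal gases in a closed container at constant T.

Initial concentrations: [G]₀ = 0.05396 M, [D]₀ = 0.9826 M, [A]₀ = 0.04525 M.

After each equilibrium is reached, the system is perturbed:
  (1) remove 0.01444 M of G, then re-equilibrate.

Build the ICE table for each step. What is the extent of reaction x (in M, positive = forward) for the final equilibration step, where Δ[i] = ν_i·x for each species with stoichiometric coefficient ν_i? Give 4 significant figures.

Q₀ = 12.81 vs Keq = 1.483 ⇒ Q>K, reverse
Step 1:
                   G          D          A
  init       0.05396     0.9826    0.04525
  Δ          0.02601  -0.008671   -0.01734
  eq         0.07997     0.9739    0.02791
  solve Keq expr → x = -0.008671; check Q = 1.483
Then remove 0.01444 M of G.
Step 2:
                   G          D          A
  init       0.06553     0.9739    0.02791
  Δ         0.006236  -0.002079  -0.004157
  eq         0.07177     0.9719    0.02375
  solve Keq expr → x = -0.002079; check Q = 1.483

x = -0.002079 M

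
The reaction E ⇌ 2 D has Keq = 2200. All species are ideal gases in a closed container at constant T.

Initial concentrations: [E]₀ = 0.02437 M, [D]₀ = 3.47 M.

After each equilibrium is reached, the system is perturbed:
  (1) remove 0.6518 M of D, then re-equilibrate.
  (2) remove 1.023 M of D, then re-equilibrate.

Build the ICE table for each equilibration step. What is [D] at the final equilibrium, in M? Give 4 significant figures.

Q₀ = 494.1 vs Keq = 2200 ⇒ Q<K, forward
Step 1:
                   E          D
  Initial    0.02437       3.47
  Change    -0.01878    0.03756
  Equil     0.005592      3.508
  solve Keq expr → x = 0.01878; check Q = 2200
Then remove 0.6518 M of D.
Step 2:
                   E          D
  Initial   0.005592      2.856
  Change   -0.001876   0.003751
  Equil     0.003717       2.86
  solve Keq expr → x = 0.001876; check Q = 2200
Then remove 1.023 M of D.
Step 3:
                   E          D
  Initial   0.003717      1.837
  Change   -0.002176   0.004353
  Equil      0.00154      1.841
  solve Keq expr → x = 0.002176; check Q = 2200

[D]_eq = 1.841 M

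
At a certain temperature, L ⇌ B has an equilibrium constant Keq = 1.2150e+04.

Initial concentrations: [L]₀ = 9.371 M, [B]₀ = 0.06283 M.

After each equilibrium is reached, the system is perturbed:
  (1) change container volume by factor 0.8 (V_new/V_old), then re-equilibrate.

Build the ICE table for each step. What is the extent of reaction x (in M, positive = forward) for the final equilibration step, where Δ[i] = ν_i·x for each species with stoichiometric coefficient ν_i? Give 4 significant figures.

x = 0 M

Q₀ = 0.006705 vs Keq = 1.2150e+04 ⇒ Q<K, forward
Step 1:
                  L         B
  Initial     9.371   0.06283
  Change      -9.37      9.37
  Equil   7.7638e-04     9.433
  solve Keq expr → x = 9.37; check Q = 1.2150e+04
Then change container volume by factor 0.8 (V_new/V_old).
Step 2:
                  L         B
  Initial 9.7048e-04     11.79
  Change          0         0
  Equil   9.7048e-04     11.79
  solve Keq expr → x = 0; check Q = 1.2150e+04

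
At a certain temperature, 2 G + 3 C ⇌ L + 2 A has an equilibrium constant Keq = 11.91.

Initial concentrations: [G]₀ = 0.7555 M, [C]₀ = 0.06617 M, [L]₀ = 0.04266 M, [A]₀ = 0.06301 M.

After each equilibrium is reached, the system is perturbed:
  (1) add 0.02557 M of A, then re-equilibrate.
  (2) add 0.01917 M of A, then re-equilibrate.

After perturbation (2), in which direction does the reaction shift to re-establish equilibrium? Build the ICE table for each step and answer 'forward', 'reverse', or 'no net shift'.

Q₀ = 1.024 vs Keq = 11.91 ⇒ Q<K, forward
Step 1:
                   G          C          L          A
  init        0.7555    0.06617    0.04266    0.06301
  Δ          -0.0189   -0.02835    0.00945     0.0189
  eq          0.7366    0.03782    0.05211    0.08191
  solve Keq expr → x = 0.00945; check Q = 11.91
Then add 0.02557 M of A.
Step 2:
                   G          C          L          A
  init        0.7366    0.03782    0.05211     0.1075
  Δ         0.003821   0.005731   -0.00191  -0.003821
  eq          0.7404    0.04355     0.0502     0.1037
  solve Keq expr → x = -0.00191; check Q = 11.91
Then add 0.01917 M of A.
Step 3:
                   G          C          L          A
  init        0.7404    0.04355     0.0502     0.1228
  Δ         0.002649   0.003973  -0.001324  -0.002649
  eq          0.7431    0.04753    0.04887     0.1202
  solve Keq expr → x = -0.001324; check Q = 11.91

Direction: reverse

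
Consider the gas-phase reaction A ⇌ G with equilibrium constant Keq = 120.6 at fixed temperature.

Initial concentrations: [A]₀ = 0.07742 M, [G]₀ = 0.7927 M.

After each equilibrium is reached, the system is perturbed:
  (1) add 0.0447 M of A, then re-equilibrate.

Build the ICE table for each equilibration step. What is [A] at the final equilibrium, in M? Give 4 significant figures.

Q₀ = 10.24 vs Keq = 120.6 ⇒ Q<K, forward
Step 1:
                  A         G
  I         0.07742    0.7927
  C        -0.07026   0.07026
  E        0.007156     0.863
  solve Keq expr → x = 0.07026; check Q = 120.6
Then add 0.0447 M of A.
Step 2:
                  A         G
  I         0.05186     0.863
  C        -0.04433   0.04433
  E        0.007523    0.9073
  solve Keq expr → x = 0.04433; check Q = 120.6

[A]_eq = 0.007523 M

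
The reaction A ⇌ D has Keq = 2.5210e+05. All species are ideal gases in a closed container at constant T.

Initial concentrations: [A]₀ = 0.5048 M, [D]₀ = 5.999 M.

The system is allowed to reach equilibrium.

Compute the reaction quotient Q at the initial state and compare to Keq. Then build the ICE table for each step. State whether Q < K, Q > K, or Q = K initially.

Q₀ = 11.88; Q < K (proceeds forward)

Q₀ = 11.88 vs Keq = 2.5210e+05 ⇒ Q<K, forward
Step 1:
                  A         D
  Initial    0.5048     5.999
  Change    -0.5048    0.5048
  Equil   2.5798e-05     6.504
  solve Keq expr → x = 0.5048; check Q = 2.5210e+05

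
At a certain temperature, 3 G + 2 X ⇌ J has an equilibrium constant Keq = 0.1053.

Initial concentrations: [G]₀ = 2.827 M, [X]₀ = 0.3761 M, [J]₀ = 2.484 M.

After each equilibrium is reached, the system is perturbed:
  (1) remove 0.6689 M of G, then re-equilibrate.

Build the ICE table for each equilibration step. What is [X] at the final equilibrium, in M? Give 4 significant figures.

[X]_eq = 0.9053 M

Q₀ = 0.7773 vs Keq = 0.1053 ⇒ Q>K, reverse
Step 1:
                    G           X           J
  Initial       2.827      0.3761       2.484
  Change       0.5599      0.3733     -0.1866
  Equil         3.387      0.7494       2.297
  solve Keq expr → x = -0.1866; check Q = 0.1053
Then remove 0.6689 M of G.
Step 2:
                    G           X           J
  Initial       2.718      0.7494       2.297
  Change       0.2338      0.1559    -0.07794
  Equil         2.952      0.9053       2.219
  solve Keq expr → x = -0.07794; check Q = 0.1053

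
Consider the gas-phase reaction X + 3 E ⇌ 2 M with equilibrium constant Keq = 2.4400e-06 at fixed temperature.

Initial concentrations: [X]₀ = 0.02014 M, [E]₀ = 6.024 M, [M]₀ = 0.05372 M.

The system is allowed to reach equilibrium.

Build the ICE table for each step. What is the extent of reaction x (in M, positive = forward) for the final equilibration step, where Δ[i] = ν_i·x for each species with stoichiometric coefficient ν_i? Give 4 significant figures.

Q₀ = 6.5548e-04 vs Keq = 2.4400e-06 ⇒ Q>K, reverse
Step 1:
                   X          E          M
  Initial    0.02014      6.024    0.05372
  Change     0.02438    0.07314   -0.04876
  Equil      0.04452      6.097   0.004962
  solve Keq expr → x = -0.02438; check Q = 2.4400e-06

x = -0.02438 M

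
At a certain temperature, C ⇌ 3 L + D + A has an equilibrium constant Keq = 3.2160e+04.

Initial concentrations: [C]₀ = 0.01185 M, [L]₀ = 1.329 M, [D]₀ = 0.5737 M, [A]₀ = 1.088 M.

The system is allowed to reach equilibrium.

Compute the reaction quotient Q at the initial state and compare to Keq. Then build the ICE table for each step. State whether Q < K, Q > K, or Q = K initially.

Q₀ = 123.6 vs Keq = 3.2160e+04 ⇒ Q<K, forward
Step 1:
                   C          L          D          A
  init       0.01185      1.329     0.5737      1.088
  Δ          -0.0118     0.0354     0.0118     0.0118
  eq      5.0856e-05      1.364     0.5855        1.1
  solve Keq expr → x = 0.0118; check Q = 3.2160e+04

Q₀ = 123.6; Q < K (proceeds forward)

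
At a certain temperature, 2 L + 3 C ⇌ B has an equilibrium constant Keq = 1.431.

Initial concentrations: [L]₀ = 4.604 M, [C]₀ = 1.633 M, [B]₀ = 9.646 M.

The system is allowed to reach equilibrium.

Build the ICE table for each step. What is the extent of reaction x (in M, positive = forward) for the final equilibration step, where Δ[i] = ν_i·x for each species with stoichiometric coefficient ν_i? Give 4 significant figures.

x = 0.2927 M

Q₀ = 0.1045 vs Keq = 1.431 ⇒ Q<K, forward
Step 1:
                    L           C           B
  Initial       4.604       1.633       9.646
  Change      -0.5854     -0.8782      0.2927
  Equil         4.019      0.7548       9.939
  solve Keq expr → x = 0.2927; check Q = 1.431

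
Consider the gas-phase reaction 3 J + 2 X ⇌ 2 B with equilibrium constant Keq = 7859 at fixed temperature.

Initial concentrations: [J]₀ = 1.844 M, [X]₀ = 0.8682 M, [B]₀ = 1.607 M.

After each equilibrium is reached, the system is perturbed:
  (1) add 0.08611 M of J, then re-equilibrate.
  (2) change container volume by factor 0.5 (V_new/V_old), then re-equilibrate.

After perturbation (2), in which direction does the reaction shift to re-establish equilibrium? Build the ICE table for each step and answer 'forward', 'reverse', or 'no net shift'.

Direction: forward

Q₀ = 0.5464 vs Keq = 7859 ⇒ Q<K, forward
Step 1:
                  J         X         B
  init        1.844    0.8682     1.607
  Δ          -1.219   -0.8129    0.8129
  eq         0.6246   0.05529      2.42
  solve Keq expr → x = 0.4065; check Q = 7859
Then add 0.08611 M of J.
Step 2:
                  J         X         B
  init       0.7107   0.05529      2.42
  Δ        -0.01252 -0.008346  0.008346
  eq         0.6982   0.04695     2.428
  solve Keq expr → x = 0.004173; check Q = 7859
Then change container volume by factor 0.5 (V_new/V_old).
Step 3:
                  J         X         B
  init        1.396   0.09389     4.857
  Δ        -0.08546  -0.05697   0.05697
  eq          1.311   0.03692     4.913
  solve Keq expr → x = 0.02849; check Q = 7859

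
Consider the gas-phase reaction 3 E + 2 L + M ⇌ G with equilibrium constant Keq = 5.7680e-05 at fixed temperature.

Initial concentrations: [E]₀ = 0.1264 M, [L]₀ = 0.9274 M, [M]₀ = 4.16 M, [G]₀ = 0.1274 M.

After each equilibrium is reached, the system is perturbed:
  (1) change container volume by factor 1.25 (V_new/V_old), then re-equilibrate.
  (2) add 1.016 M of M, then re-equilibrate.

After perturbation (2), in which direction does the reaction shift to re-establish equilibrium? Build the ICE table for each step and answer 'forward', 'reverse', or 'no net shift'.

Direction: forward

Q₀ = 17.63 vs Keq = 5.7680e-05 ⇒ Q>K, reverse
Step 1:
                   E          L          M          G
  I           0.1264     0.9274       4.16     0.1274
  C           0.3821     0.2547     0.1274    -0.1274
  E           0.5085      1.182      4.287 4.5427e-05
  solve Keq expr → x = -0.1274; check Q = 5.7680e-05
Then change container volume by factor 1.25 (V_new/V_old).
Step 2:
                   E          L          M          G
  I           0.4068     0.9457       3.43 3.6341e-05
  C       7.3276e-05 4.8850e-05 2.4425e-05 -2.4425e-05
  E           0.4068     0.9457       3.43 1.1916e-05
  solve Keq expr → x = -2.4425e-05; check Q = 5.7680e-05
Then add 1.016 M of M.
Step 3:
                   E          L          M          G
  I           0.4068     0.9457      4.446 1.1916e-05
  C       -1.0585e-05 -7.0566e-06 -3.5283e-06 3.5283e-06
  E           0.4068     0.9457      4.446 1.5444e-05
  solve Keq expr → x = 3.5283e-06; check Q = 5.7680e-05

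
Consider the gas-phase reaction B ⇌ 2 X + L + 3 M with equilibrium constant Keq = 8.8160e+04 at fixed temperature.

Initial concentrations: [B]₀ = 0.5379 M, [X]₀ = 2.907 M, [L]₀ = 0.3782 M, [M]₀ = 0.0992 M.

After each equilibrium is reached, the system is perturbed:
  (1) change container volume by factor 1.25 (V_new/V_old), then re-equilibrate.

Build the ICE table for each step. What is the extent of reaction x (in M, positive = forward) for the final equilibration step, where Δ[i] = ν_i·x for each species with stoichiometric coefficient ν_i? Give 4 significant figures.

Q₀ = 0.0058 vs Keq = 8.8160e+04 ⇒ Q<K, forward
Step 1:
                  B         X         L         M
  Initial    0.5379     2.907    0.3782    0.0992
  Change    -0.5371     1.074    0.5371     1.611
  Equil   8.2341e-04     3.981    0.9153      1.71
  solve Keq expr → x = 0.5371; check Q = 8.8160e+04
Then change container volume by factor 1.25 (V_new/V_old).
Step 2:
                  B         X         L         M
  Initial 6.5873e-04     3.185    0.7322     1.368
  Change  -4.4200e-04 8.8399e-04 4.4200e-04  0.001326
  Equil   2.1673e-04     3.186    0.7327      1.37
  solve Keq expr → x = 4.4200e-04; check Q = 8.8160e+04

x = 4.4200e-04 M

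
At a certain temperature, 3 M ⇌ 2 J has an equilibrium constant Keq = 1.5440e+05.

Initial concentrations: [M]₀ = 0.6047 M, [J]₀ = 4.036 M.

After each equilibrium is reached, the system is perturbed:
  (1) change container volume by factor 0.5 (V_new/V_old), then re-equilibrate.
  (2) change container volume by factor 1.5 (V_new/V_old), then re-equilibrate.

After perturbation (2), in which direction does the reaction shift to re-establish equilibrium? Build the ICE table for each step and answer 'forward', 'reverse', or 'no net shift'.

Direction: reverse

Q₀ = 73.67 vs Keq = 1.5440e+05 ⇒ Q<K, forward
Step 1:
                  M         J
  init       0.6047     4.036
  Δ         -0.5546    0.3697
  eq         0.0501     4.406
  solve Keq expr → x = 0.1849; check Q = 1.5440e+05
Then change container volume by factor 0.5 (V_new/V_old).
Step 2:
                  M         J
  init       0.1002     8.811
  Δ        -0.02059   0.01372
  eq         0.0796     8.825
  solve Keq expr → x = 0.006862; check Q = 1.5440e+05
Then change container volume by factor 1.5 (V_new/V_old).
Step 3:
                  M         J
  init      0.05307     5.883
  Δ        0.007645 -0.005097
  eq        0.06071     5.878
  solve Keq expr → x = -0.002548; check Q = 1.5440e+05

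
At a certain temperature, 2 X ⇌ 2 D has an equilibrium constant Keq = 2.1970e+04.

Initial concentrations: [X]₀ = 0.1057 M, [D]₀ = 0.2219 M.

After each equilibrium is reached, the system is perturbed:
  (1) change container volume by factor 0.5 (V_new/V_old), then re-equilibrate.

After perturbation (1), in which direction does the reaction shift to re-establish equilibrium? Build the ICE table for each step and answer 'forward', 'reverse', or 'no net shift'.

Q₀ = 4.407 vs Keq = 2.1970e+04 ⇒ Q<K, forward
Step 1:
                    X           D
  init         0.1057      0.2219
  Δ           -0.1035      0.1035
  eq         0.002195      0.3254
  solve Keq expr → x = 0.05175; check Q = 2.1970e+04
Then change container volume by factor 0.5 (V_new/V_old).
Step 2:
                    X           D
  init       0.004391      0.6508
  Δ                 0           0
  eq         0.004391      0.6508
  solve Keq expr → x = 0; check Q = 2.1970e+04

Direction: no net shift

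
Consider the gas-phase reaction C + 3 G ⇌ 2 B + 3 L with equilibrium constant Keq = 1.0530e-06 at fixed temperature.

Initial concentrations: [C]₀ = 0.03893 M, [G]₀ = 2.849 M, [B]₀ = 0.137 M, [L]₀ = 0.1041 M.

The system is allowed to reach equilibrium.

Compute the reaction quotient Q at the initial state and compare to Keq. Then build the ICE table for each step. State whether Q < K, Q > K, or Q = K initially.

Q₀ = 2.3520e-05 vs Keq = 1.0530e-06 ⇒ Q>K, reverse
Step 1:
                   C          G          B          L
  I          0.03893      2.849      0.137     0.1041
  C          0.01743     0.0523   -0.03487    -0.0523
  E          0.05636      2.901     0.1021     0.0518
  solve Keq expr → x = -0.01743; check Q = 1.0530e-06

Q₀ = 2.3520e-05; Q > K (proceeds reverse)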